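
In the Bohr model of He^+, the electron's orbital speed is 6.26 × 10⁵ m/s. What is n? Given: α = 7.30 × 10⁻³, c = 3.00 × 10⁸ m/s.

v_n = Zαc/n ⇒ n = Zαc/v = 2 × 0.00730 × 3.00 × 10⁸ / 6.26 × 10⁵ ≈ 7.00
n = 7

7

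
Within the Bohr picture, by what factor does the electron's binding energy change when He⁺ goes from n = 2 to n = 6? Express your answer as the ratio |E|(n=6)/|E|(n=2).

1/9

|E| ∝ Z^2 · n^-2; with Z fixed, |E| ∝ n^-2.
|E|(n=6)/|E|(n=2) = (6/2)^-2 = 1/9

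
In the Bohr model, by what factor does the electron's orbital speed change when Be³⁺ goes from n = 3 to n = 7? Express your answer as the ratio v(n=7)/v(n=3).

3/7

v ∝ Z^1 · n^-1; with Z fixed, v ∝ n^-1.
v(n=7)/v(n=3) = (7/3)^-1 = 3/7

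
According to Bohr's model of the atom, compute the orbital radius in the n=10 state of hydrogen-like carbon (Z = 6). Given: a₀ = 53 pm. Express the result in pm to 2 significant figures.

880 pm

r_n = n²a₀/Z = 10² × 53 / 6
    = 100 × 53 / 6 = 880 pm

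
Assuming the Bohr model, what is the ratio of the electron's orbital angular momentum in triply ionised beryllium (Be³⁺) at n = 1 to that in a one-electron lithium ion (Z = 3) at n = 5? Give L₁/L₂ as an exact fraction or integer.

1/5

L = nℏ is independent of Z.
L₁/L₂ = n₁/n₂ = 1/5 = 1/5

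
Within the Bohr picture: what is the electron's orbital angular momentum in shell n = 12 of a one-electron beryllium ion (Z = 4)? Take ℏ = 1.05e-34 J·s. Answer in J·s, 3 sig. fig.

L_n = nℏ = 12 × 1.05e-34 = 1.26e-33 J·s

1.26e-33 J·s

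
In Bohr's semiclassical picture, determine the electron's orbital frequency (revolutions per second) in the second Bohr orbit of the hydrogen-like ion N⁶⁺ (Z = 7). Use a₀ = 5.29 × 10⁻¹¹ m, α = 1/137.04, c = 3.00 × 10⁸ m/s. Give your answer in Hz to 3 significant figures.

4.03 × 10¹⁶ Hz

r = n²a₀/Z = 3.02 × 10⁻¹¹ m, v = Zαc/n = 7.66 × 10⁶ m/s
f = v/(2πr) = 4.03 × 10¹⁶ Hz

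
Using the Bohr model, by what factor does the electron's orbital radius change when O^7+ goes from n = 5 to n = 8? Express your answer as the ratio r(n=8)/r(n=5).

64/25

r ∝ Z^-1 · n^2; with Z fixed, r ∝ n^2.
r(n=8)/r(n=5) = (8/5)^2 = 64/25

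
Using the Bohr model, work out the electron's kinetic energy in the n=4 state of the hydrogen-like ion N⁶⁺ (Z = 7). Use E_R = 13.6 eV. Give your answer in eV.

41.6 eV

For a Coulomb orbit the virial theorem gives K = −E_n.
E_n = −E_R·Z²/n², so K = E_R·Z²/n² = 13.6 × 7²/4² = 41.6 eV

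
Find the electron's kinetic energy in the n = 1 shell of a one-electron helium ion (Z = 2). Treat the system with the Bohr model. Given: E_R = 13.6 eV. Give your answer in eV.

54.4 eV

For a Coulomb orbit the virial theorem gives K = −E_n.
E_n = −E_R·Z²/n², so K = E_R·Z²/n² = 13.6 × 2²/1² = 54.4 eV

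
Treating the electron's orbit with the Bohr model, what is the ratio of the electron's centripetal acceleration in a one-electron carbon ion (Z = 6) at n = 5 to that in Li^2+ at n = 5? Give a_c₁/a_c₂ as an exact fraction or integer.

8

a_c ∝ Z^3 · n^-4
a_c₁/a_c₂ = (6/3)^3 · (5/5)^-4 = 8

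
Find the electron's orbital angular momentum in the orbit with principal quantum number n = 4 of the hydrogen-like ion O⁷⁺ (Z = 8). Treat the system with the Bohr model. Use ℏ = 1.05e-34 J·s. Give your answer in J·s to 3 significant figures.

4.20e-34 J·s

L_n = nℏ = 4 × 1.05e-34 = 4.20e-34 J·s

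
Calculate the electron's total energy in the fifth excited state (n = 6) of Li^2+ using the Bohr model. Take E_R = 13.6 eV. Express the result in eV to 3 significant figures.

E_n = −E_R·Z²/n² = −13.6 × 3²/6² = -3.40 eV

-3.40 eV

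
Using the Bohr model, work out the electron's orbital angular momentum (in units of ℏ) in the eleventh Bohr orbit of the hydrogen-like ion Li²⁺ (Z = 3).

L_n = nℏ, so L/ℏ = n = 11.

11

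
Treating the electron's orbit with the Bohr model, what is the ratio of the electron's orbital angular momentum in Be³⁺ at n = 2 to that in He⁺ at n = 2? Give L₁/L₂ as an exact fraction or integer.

1

L = nℏ is independent of Z.
L₁/L₂ = n₁/n₂ = 2/2 = 1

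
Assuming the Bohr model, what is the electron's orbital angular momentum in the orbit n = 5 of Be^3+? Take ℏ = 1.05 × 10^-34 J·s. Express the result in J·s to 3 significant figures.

L_n = nℏ = 5 × 1.05 × 10^-34 = 5.25 × 10^-34 J·s

5.25 × 10^-34 J·s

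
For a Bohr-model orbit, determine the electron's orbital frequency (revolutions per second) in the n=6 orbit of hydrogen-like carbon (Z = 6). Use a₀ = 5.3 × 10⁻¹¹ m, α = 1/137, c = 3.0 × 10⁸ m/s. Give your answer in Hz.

1.1 × 10¹⁵ Hz

r = n²a₀/Z = 3.2 × 10⁻¹⁰ m, v = Zαc/n = 2.2 × 10⁶ m/s
f = v/(2πr) = 1.1 × 10¹⁵ Hz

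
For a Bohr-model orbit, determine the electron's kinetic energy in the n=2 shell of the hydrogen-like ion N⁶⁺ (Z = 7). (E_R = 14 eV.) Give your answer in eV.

170 eV

For a Coulomb orbit the virial theorem gives K = −E_n.
E_n = −E_R·Z²/n², so K = E_R·Z²/n² = 14 × 7²/2² = 170 eV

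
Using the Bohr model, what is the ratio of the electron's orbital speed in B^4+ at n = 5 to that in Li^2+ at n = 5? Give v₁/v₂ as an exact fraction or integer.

5/3

v ∝ Z^1 · n^-1
v₁/v₂ = (5/3)^1 · (5/5)^-1 = 5/3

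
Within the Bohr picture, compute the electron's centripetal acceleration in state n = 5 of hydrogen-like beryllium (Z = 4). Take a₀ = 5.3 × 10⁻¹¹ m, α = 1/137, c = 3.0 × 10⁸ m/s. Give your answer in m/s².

r = n²a₀/Z = 3.3 × 10⁻¹⁰ m, v = Zαc/n = 1.8 × 10⁶ m/s
a = v²/r = (1.8 × 10⁶)² / 3.3 × 10⁻¹⁰ = 9.3 × 10²¹ m/s²

9.3 × 10²¹ m/s²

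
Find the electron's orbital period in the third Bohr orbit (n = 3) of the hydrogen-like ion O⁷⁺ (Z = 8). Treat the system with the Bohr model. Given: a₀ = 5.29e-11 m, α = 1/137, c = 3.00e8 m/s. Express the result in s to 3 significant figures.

6.40e-17 s

r = n²a₀/Z = 3²·5.29e-11/8 = 5.95e-11 m
v = Zαc/n = 8·0.00730·3.00e8/3 = 5.84e6 m/s
T = 2πr/v = 6.40e-17 s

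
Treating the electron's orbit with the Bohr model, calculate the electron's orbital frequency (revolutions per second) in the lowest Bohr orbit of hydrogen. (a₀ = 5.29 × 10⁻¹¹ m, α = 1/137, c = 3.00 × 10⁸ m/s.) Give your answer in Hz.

6.59 × 10¹⁵ Hz

r = n²a₀/Z = 5.29 × 10⁻¹¹ m, v = Zαc/n = 2.19 × 10⁶ m/s
f = v/(2πr) = 6.59 × 10¹⁵ Hz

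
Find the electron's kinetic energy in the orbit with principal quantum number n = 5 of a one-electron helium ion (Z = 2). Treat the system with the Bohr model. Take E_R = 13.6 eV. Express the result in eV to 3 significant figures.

For a Coulomb orbit the virial theorem gives K = −E_n.
E_n = −E_R·Z²/n², so K = E_R·Z²/n² = 13.6 × 2²/5² = 2.18 eV

2.18 eV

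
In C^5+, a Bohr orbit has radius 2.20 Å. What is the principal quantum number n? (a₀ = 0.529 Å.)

r_n = n²a₀/Z ⇒ n² = rZ/a₀ = 2.20 × 6 / 0.529 ≈ 24.95
n = 5

5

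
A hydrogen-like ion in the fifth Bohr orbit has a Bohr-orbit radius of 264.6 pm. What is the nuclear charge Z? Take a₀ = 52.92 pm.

5

r_n = n²a₀/Z ⇒ Z = n²a₀/r = 5² × 52.92 / 264.6 ≈ 5.00
Z = 5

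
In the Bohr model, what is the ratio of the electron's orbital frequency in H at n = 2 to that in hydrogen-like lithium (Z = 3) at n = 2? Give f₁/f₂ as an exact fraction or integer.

f ∝ Z^2 · n^-3
f₁/f₂ = (1/3)^2 · (2/2)^-3 = 1/9

1/9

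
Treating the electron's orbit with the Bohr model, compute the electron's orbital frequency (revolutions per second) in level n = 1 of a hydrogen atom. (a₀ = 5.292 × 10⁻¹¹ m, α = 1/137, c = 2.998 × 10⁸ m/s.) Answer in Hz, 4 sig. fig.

r = n²a₀/Z = 5.292 × 10⁻¹¹ m, v = Zαc/n = 2.188 × 10⁶ m/s
f = v/(2πr) = 6.581 × 10¹⁵ Hz

6.581 × 10¹⁵ Hz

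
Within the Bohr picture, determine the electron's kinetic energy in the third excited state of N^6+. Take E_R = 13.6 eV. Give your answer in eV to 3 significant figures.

41.6 eV

For a Coulomb orbit the virial theorem gives K = −E_n.
E_n = −E_R·Z²/n², so K = E_R·Z²/n² = 13.6 × 7²/4² = 41.6 eV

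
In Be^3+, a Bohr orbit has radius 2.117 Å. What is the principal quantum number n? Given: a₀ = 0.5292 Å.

r_n = n²a₀/Z ⇒ n² = rZ/a₀ = 2.117 × 4 / 0.5292 ≈ 16.00
n = 4

4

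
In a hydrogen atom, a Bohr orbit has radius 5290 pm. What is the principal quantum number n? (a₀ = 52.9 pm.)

r_n = n²a₀/Z ⇒ n² = rZ/a₀ = 5290 × 1 / 52.9 ≈ 100.00
n = 10

10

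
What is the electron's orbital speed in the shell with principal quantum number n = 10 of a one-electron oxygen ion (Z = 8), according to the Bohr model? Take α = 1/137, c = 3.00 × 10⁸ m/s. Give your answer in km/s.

1750 km/s

v_n = Zαc/n = 8 × 0.00730 × 3.00 × 10⁸ / 10
    = 1750 km/s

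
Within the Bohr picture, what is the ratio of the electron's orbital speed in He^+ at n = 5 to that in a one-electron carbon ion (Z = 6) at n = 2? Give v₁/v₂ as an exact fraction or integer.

2/15

v ∝ Z^1 · n^-1
v₁/v₂ = (2/6)^1 · (5/2)^-1 = 2/15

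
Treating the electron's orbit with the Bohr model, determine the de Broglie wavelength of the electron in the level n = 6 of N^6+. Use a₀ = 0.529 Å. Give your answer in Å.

The Bohr quantisation condition is nλ = 2πr_n.
r_n = n²a₀/Z = 2.72 Å
λ = 2πr_n/n = 2π·2.72/6 = 2.85 Å

2.85 Å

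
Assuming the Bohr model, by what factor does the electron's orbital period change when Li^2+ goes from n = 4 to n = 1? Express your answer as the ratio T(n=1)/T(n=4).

1/64

T ∝ Z^-2 · n^3; with Z fixed, T ∝ n^3.
T(n=1)/T(n=4) = (1/4)^3 = 1/64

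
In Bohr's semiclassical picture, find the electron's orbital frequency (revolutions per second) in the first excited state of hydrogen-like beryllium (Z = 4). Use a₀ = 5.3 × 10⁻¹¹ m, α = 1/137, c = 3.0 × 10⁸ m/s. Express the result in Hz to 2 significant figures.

r = n²a₀/Z = 5.3 × 10⁻¹¹ m, v = Zαc/n = 4.4 × 10⁶ m/s
f = v/(2πr) = 1.3 × 10¹⁶ Hz

1.3 × 10¹⁶ Hz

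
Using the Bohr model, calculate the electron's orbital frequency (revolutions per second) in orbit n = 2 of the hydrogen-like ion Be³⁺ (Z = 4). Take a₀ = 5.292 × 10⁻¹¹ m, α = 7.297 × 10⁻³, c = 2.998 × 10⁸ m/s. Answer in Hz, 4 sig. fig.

1.316 × 10¹⁶ Hz

r = n²a₀/Z = 5.292 × 10⁻¹¹ m, v = Zαc/n = 4.375 × 10⁶ m/s
f = v/(2πr) = 1.316 × 10¹⁶ Hz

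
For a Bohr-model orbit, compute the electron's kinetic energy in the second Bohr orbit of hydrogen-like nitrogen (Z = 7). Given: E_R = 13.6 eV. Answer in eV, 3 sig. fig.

167 eV

For a Coulomb orbit the virial theorem gives K = −E_n.
E_n = −E_R·Z²/n², so K = E_R·Z²/n² = 13.6 × 7²/2² = 167 eV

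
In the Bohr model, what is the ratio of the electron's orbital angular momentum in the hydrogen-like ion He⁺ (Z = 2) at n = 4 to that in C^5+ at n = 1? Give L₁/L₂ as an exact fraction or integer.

L = nℏ is independent of Z.
L₁/L₂ = n₁/n₂ = 4/1 = 4

4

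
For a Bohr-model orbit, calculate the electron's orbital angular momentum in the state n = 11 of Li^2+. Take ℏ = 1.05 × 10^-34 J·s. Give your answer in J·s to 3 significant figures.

L_n = nℏ = 11 × 1.05 × 10^-34 = 1.16 × 10^-33 J·s

1.16 × 10^-33 J·s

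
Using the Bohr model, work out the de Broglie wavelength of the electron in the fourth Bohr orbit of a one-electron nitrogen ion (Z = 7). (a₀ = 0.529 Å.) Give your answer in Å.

The Bohr quantisation condition is nλ = 2πr_n.
r_n = n²a₀/Z = 1.21 Å
λ = 2πr_n/n = 2π·1.21/4 = 1.90 Å

1.90 Å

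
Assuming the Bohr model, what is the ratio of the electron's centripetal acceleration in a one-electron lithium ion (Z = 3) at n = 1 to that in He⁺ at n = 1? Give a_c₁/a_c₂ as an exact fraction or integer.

a_c ∝ Z^3 · n^-4
a_c₁/a_c₂ = (3/2)^3 · (1/1)^-4 = 27/8

27/8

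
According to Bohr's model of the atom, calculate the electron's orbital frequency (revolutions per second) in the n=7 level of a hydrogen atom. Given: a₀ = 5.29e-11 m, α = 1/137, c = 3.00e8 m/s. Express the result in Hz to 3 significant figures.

r = n²a₀/Z = 2.59e-9 m, v = Zαc/n = 3.13e5 m/s
f = v/(2πr) = 1.92e13 Hz

1.92e13 Hz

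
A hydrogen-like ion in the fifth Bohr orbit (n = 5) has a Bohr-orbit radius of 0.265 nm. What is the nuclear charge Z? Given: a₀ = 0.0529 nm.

r_n = n²a₀/Z ⇒ Z = n²a₀/r = 5² × 0.0529 / 0.265 ≈ 4.99
Z = 5

5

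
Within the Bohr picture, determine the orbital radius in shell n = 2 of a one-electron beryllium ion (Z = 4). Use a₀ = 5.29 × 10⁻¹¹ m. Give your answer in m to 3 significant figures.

r_n = n²a₀/Z = 2² × 5.29 × 10⁻¹¹ / 4
    = 4 × 5.29 × 10⁻¹¹ / 4 = 5.29 × 10⁻¹¹ m

5.29 × 10⁻¹¹ m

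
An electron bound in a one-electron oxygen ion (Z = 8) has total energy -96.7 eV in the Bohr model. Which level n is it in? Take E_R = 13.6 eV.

3

E_n = −E_R Z²/n² ⇒ n² = E_R Z²/(−E_n) = 13.6 × 8² / 96.7 ≈ 9.00
n = 3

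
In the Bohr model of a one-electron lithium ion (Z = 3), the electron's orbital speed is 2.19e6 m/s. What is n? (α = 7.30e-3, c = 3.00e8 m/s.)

3

v_n = Zαc/n ⇒ n = Zαc/v = 3 × 0.00730 × 3.00e8 / 2.19e6 ≈ 3.00
n = 3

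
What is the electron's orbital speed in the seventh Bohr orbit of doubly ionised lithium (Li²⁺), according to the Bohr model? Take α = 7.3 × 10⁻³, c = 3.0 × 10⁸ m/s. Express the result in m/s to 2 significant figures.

v_n = Zαc/n = 3 × 0.0073 × 3.0 × 10⁸ / 7
    = 9.4 × 10⁵ m/s

9.4 × 10⁵ m/s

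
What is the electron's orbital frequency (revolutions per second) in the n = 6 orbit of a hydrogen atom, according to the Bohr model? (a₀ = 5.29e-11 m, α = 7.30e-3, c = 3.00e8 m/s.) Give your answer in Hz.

r = n²a₀/Z = 1.90e-9 m, v = Zαc/n = 3.65e5 m/s
f = v/(2πr) = 3.05e13 Hz

3.05e13 Hz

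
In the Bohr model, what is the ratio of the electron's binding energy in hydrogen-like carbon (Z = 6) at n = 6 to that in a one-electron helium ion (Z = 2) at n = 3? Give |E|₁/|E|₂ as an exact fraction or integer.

9/4

|E| ∝ Z^2 · n^-2
|E|₁/|E|₂ = (6/2)^2 · (6/3)^-2 = 9/4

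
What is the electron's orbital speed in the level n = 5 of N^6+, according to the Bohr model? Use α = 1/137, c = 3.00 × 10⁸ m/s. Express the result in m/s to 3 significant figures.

v_n = Zαc/n = 7 × 0.00730 × 3.00 × 10⁸ / 5
    = 3.07 × 10⁶ m/s

3.07 × 10⁶ m/s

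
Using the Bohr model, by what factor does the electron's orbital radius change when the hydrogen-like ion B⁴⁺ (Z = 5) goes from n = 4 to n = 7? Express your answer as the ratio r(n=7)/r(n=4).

r ∝ Z^-1 · n^2; with Z fixed, r ∝ n^2.
r(n=7)/r(n=4) = (7/4)^2 = 49/16

49/16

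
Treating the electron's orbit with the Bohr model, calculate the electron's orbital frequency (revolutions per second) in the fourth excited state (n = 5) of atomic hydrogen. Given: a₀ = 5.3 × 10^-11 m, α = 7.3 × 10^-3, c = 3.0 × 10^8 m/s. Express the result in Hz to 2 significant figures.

5.3 × 10^13 Hz

r = n²a₀/Z = 1.3 × 10^-9 m, v = Zαc/n = 4.4 × 10^5 m/s
f = v/(2πr) = 5.3 × 10^13 Hz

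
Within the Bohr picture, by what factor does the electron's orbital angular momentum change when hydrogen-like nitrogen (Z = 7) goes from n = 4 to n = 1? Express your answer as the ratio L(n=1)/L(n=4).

L = nℏ depends only on n, so L ∝ n.
L(n=1)/L(n=4) = (1/4)^1 = 1/4

1/4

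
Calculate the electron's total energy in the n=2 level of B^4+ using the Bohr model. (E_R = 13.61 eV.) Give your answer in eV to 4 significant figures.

-85.06 eV

E_n = −E_R·Z²/n² = −13.61 × 5²/2² = -85.06 eV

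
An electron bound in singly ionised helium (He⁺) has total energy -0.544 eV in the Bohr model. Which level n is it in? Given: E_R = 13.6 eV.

E_n = −E_R Z²/n² ⇒ n² = E_R Z²/(−E_n) = 13.6 × 2² / 0.544 ≈ 100.00
n = 10

10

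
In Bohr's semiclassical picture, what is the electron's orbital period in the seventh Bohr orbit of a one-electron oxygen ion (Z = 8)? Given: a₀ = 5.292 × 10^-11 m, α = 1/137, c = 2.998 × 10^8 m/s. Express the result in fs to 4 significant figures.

0.8143 fs

r = n²a₀/Z = 7²·5.292 × 10^-11/8 = 3.241 × 10^-10 m
v = Zαc/n = 8·0.007299·2.998 × 10^8/7 = 2.501 × 10^6 m/s
T = 2πr/v = 8.143 × 10^-16 s = 0.8143 fs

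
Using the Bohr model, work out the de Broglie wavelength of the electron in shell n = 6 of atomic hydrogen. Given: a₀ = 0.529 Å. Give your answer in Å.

19.9 Å

The Bohr quantisation condition is nλ = 2πr_n.
r_n = n²a₀/Z = 19.0 Å
λ = 2πr_n/n = 2π·19.0/6 = 19.9 Å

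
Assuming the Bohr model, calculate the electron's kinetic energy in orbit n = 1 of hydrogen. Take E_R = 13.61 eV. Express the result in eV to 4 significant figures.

13.61 eV

For a Coulomb orbit the virial theorem gives K = −E_n.
E_n = −E_R·Z²/n², so K = E_R·Z²/n² = 13.61 × 1²/1² = 13.61 eV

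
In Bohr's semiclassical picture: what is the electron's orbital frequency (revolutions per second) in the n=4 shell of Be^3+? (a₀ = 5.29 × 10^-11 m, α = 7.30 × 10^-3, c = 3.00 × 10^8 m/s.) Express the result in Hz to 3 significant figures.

r = n²a₀/Z = 2.12 × 10^-10 m, v = Zαc/n = 2.19 × 10^6 m/s
f = v/(2πr) = 1.65 × 10^15 Hz

1.65 × 10^15 Hz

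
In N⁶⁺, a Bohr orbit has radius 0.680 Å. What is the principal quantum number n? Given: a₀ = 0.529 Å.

3

r_n = n²a₀/Z ⇒ n² = rZ/a₀ = 0.680 × 7 / 0.529 ≈ 9.00
n = 3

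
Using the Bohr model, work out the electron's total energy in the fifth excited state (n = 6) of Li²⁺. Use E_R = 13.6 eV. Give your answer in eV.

E_n = −E_R·Z²/n² = −13.6 × 3²/6² = -3.40 eV

-3.40 eV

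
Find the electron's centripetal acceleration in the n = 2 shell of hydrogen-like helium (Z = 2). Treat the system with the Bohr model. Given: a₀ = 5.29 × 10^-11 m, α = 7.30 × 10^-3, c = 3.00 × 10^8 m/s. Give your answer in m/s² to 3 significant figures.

4.53 × 10^22 m/s²

r = n²a₀/Z = 1.06 × 10^-10 m, v = Zαc/n = 2.19 × 10^6 m/s
a = v²/r = (2.19 × 10^6)² / 1.06 × 10^-10 = 4.53 × 10^22 m/s²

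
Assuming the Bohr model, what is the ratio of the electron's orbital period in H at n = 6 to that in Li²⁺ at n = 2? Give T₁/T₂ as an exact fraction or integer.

T ∝ Z^-2 · n^3
T₁/T₂ = (1/3)^-2 · (6/2)^3 = 243

243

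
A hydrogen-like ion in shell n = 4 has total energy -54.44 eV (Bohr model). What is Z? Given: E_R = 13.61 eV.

8

E_n = −E_R Z²/n² ⇒ Z² = −E_n n²/E_R = 54.44 × 4² / 13.61 ≈ 64.00
Z = 8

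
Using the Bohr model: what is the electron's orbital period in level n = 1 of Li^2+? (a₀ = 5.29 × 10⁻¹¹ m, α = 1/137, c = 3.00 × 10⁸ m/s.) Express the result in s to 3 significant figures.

r = n²a₀/Z = 1²·5.29 × 10⁻¹¹/3 = 1.76 × 10⁻¹¹ m
v = Zαc/n = 3·0.00730·3.00 × 10⁸/1 = 6.57 × 10⁶ m/s
T = 2πr/v = 1.69 × 10⁻¹⁷ s

1.69 × 10⁻¹⁷ s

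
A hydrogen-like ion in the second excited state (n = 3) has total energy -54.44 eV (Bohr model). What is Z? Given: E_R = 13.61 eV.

6

E_n = −E_R Z²/n² ⇒ Z² = −E_n n²/E_R = 54.44 × 3² / 13.61 ≈ 36.00
Z = 6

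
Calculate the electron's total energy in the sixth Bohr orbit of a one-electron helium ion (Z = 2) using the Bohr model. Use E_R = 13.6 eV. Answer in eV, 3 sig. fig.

-1.51 eV

E_n = −E_R·Z²/n² = −13.6 × 2²/6² = -1.51 eV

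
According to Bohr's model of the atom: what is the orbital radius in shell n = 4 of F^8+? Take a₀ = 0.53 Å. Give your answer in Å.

0.94 Å

r_n = n²a₀/Z = 4² × 0.53 / 9
    = 16 × 0.53 / 9 = 0.94 Å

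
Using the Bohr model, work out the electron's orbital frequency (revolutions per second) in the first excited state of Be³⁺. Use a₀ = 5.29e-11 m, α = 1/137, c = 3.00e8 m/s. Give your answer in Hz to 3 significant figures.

r = n²a₀/Z = 5.29e-11 m, v = Zαc/n = 4.38e6 m/s
f = v/(2πr) = 1.32e16 Hz

1.32e16 Hz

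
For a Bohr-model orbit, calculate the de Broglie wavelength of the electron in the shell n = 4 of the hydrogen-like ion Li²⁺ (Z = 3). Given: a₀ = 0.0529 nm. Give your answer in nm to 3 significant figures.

The Bohr quantisation condition is nλ = 2πr_n.
r_n = n²a₀/Z = 0.282 nm
λ = 2πr_n/n = 2π·0.282/4 = 0.443 nm

0.443 nm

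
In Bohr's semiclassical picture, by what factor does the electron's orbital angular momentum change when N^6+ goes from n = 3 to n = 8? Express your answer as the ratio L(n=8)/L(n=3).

L = nℏ depends only on n, so L ∝ n.
L(n=8)/L(n=3) = (8/3)^1 = 8/3

8/3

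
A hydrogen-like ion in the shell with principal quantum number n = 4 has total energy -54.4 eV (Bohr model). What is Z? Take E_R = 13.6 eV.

8

E_n = −E_R Z²/n² ⇒ Z² = −E_n n²/E_R = 54.4 × 4² / 13.6 ≈ 64.00
Z = 8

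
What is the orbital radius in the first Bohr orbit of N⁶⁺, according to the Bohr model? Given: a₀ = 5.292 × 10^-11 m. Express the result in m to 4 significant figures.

7.560 × 10^-12 m

r_n = n²a₀/Z = 1² × 5.292 × 10^-11 / 7
    = 1 × 5.292 × 10^-11 / 7 = 7.560 × 10^-12 m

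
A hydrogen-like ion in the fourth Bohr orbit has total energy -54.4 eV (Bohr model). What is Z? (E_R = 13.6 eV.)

8

E_n = −E_R Z²/n² ⇒ Z² = −E_n n²/E_R = 54.4 × 4² / 13.6 ≈ 64.00
Z = 8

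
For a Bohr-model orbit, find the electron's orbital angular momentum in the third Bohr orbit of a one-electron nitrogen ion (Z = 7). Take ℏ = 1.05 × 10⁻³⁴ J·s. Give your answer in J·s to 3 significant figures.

3.15 × 10⁻³⁴ J·s

L_n = nℏ = 3 × 1.05 × 10⁻³⁴ = 3.15 × 10⁻³⁴ J·s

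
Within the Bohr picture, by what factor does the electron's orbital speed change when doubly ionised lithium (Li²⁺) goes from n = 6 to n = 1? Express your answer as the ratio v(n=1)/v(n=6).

6

v ∝ Z^1 · n^-1; with Z fixed, v ∝ n^-1.
v(n=1)/v(n=6) = (1/6)^-1 = 6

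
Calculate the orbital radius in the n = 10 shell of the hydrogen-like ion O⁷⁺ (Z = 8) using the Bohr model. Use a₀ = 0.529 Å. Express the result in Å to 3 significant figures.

6.61 Å

r_n = n²a₀/Z = 10² × 0.529 / 8
    = 100 × 0.529 / 8 = 6.61 Å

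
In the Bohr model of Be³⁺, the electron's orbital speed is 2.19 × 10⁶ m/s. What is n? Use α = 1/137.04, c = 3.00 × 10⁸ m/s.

v_n = Zαc/n ⇒ n = Zαc/v = 4 × 0.00730 × 3.00 × 10⁸ / 2.19 × 10⁶ ≈ 4.00
n = 4

4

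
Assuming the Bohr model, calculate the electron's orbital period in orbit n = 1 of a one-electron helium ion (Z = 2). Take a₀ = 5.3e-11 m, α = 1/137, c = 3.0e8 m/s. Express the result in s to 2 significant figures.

r = n²a₀/Z = 1²·5.3e-11/2 = 2.6e-11 m
v = Zαc/n = 2·0.0073·3.0e8/1 = 4.4e6 m/s
T = 2πr/v = 3.8e-17 s

3.8e-17 s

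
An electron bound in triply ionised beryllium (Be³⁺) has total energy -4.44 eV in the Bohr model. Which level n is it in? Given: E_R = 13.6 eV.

7

E_n = −E_R Z²/n² ⇒ n² = E_R Z²/(−E_n) = 13.6 × 4² / 4.44 ≈ 49.01
n = 7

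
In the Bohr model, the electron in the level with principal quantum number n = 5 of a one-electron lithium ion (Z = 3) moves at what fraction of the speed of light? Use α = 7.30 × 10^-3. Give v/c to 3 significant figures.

v_n = Zαc/n, so v/c = Zα/n = 3 × 0.00730 / 5 = 0.00438

0.00438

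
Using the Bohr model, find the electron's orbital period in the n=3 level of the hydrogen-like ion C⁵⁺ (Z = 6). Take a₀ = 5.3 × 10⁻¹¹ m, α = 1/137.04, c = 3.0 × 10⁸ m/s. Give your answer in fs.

r = n²a₀/Z = 3²·5.3 × 10⁻¹¹/6 = 8.0 × 10⁻¹¹ m
v = Zαc/n = 6·0.0073·3.0 × 10⁸/3 = 4.4 × 10⁶ m/s
T = 2πr/v = 1.1 × 10⁻¹⁶ s = 0.11 fs

0.11 fs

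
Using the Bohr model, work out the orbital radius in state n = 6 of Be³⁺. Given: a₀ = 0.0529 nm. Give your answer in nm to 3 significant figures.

0.476 nm

r_n = n²a₀/Z = 6² × 0.0529 / 4
    = 36 × 0.0529 / 4 = 0.476 nm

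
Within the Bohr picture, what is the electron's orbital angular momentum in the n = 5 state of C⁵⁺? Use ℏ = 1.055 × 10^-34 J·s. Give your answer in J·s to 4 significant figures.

5.275 × 10^-34 J·s

L_n = nℏ = 5 × 1.055 × 10^-34 = 5.275 × 10^-34 J·s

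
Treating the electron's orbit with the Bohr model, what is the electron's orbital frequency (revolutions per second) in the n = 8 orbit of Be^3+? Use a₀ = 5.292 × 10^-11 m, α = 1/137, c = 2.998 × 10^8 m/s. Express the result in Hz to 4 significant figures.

2.057 × 10^14 Hz

r = n²a₀/Z = 8.467 × 10^-10 m, v = Zαc/n = 1.094 × 10^6 m/s
f = v/(2πr) = 2.057 × 10^14 Hz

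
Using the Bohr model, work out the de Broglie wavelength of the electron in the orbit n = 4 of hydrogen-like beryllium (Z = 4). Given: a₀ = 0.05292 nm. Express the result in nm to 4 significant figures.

The Bohr quantisation condition is nλ = 2πr_n.
r_n = n²a₀/Z = 0.2117 nm
λ = 2πr_n/n = 2π·0.2117/4 = 0.3325 nm

0.3325 nm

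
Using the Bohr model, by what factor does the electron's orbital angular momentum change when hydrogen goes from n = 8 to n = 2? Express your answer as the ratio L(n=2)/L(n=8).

L = nℏ depends only on n, so L ∝ n.
L(n=2)/L(n=8) = (2/8)^1 = 1/4

1/4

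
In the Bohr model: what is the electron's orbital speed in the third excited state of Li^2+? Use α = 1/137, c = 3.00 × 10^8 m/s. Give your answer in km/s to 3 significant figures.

1640 km/s

v_n = Zαc/n = 3 × 0.00730 × 3.00 × 10^8 / 4
    = 1640 km/s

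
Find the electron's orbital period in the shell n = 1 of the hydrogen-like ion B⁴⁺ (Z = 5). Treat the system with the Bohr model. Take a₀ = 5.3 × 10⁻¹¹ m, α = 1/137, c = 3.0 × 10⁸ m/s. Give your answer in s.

6.1 × 10⁻¹⁸ s

r = n²a₀/Z = 1²·5.3 × 10⁻¹¹/5 = 1.1 × 10⁻¹¹ m
v = Zαc/n = 5·0.0073·3.0 × 10⁸/1 = 1.1 × 10⁷ m/s
T = 2πr/v = 6.1 × 10⁻¹⁸ s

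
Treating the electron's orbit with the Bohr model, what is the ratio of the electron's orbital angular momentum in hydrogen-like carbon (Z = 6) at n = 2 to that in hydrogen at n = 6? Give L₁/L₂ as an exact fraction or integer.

L = nℏ is independent of Z.
L₁/L₂ = n₁/n₂ = 2/6 = 1/3

1/3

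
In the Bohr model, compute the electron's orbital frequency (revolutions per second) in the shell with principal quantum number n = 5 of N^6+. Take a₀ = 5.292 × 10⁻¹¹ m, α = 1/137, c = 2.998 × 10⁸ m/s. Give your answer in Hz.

2.580 × 10¹⁵ Hz

r = n²a₀/Z = 1.890 × 10⁻¹⁰ m, v = Zαc/n = 3.064 × 10⁶ m/s
f = v/(2πr) = 2.580 × 10¹⁵ Hz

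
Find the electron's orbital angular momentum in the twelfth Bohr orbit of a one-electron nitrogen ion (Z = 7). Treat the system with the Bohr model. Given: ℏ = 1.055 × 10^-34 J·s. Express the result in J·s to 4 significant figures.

L_n = nℏ = 12 × 1.055 × 10^-34 = 1.266 × 10^-33 J·s

1.266 × 10^-33 J·s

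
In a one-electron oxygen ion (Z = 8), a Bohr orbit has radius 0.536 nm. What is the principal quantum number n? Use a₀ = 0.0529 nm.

r_n = n²a₀/Z ⇒ n² = rZ/a₀ = 0.536 × 8 / 0.0529 ≈ 81.06
n = 9

9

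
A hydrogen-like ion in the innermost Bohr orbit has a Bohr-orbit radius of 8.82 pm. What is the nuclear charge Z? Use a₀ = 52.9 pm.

r_n = n²a₀/Z ⇒ Z = n²a₀/r = 1² × 52.9 / 8.82 ≈ 6.00
Z = 6

6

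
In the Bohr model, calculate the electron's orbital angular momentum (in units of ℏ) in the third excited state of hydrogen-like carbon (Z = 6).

4

L_n = nℏ, so L/ℏ = n = 4.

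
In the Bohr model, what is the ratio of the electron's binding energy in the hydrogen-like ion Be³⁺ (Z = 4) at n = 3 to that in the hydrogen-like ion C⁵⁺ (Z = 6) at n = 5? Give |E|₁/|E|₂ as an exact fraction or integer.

100/81

|E| ∝ Z^2 · n^-2
|E|₁/|E|₂ = (4/6)^2 · (3/5)^-2 = 100/81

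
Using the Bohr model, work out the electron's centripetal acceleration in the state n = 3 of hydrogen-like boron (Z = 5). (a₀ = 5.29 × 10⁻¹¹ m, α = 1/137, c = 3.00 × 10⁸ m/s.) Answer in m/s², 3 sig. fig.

r = n²a₀/Z = 9.52 × 10⁻¹¹ m, v = Zαc/n = 3.65 × 10⁶ m/s
a = v²/r = (3.65 × 10⁶)² / 9.52 × 10⁻¹¹ = 1.40 × 10²³ m/s²

1.40 × 10²³ m/s²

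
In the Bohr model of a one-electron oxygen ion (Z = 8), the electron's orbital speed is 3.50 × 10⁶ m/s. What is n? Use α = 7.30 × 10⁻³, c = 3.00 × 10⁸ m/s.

v_n = Zαc/n ⇒ n = Zαc/v = 8 × 0.00730 × 3.00 × 10⁸ / 3.50 × 10⁶ ≈ 5.01
n = 5

5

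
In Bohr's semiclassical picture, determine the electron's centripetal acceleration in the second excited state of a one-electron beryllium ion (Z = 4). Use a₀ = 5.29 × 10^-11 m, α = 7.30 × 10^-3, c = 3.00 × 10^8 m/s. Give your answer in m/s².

7.16 × 10^22 m/s²

r = n²a₀/Z = 1.19 × 10^-10 m, v = Zαc/n = 2.92 × 10^6 m/s
a = v²/r = (2.92 × 10^6)² / 1.19 × 10^-10 = 7.16 × 10^22 m/s²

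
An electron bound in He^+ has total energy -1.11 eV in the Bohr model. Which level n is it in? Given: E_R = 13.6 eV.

E_n = −E_R Z²/n² ⇒ n² = E_R Z²/(−E_n) = 13.6 × 2² / 1.11 ≈ 49.01
n = 7

7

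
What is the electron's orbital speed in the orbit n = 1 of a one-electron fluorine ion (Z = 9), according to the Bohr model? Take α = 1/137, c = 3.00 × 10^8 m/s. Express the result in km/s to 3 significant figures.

v_n = Zαc/n = 9 × 0.00730 × 3.00 × 10^8 / 1
    = 1.97 × 10^4 km/s

1.97 × 10^4 km/s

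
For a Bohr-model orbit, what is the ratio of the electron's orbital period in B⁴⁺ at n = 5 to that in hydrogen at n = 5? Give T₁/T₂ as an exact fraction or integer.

1/25

T ∝ Z^-2 · n^3
T₁/T₂ = (5/1)^-2 · (5/5)^3 = 1/25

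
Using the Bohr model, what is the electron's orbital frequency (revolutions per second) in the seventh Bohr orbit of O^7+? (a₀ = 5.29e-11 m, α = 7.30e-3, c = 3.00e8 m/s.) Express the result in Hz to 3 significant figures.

1.23e15 Hz

r = n²a₀/Z = 3.24e-10 m, v = Zαc/n = 2.50e6 m/s
f = v/(2πr) = 1.23e15 Hz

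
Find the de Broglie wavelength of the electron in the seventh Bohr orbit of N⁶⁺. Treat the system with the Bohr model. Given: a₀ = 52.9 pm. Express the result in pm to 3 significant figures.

The Bohr quantisation condition is nλ = 2πr_n.
r_n = n²a₀/Z = 370 pm
λ = 2πr_n/n = 2π·370/7 = 332 pm

332 pm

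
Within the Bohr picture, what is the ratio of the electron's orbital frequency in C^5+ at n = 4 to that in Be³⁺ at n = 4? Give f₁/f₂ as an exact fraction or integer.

f ∝ Z^2 · n^-3
f₁/f₂ = (6/4)^2 · (4/4)^-3 = 9/4

9/4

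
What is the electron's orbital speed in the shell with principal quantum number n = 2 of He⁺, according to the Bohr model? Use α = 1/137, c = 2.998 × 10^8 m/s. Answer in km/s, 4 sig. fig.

v_n = Zαc/n = 2 × 0.007299 × 2.998 × 10^8 / 2
    = 2188 km/s

2188 km/s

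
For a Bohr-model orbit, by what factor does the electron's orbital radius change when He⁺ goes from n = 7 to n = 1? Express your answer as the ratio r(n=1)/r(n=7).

r ∝ Z^-1 · n^2; with Z fixed, r ∝ n^2.
r(n=1)/r(n=7) = (1/7)^2 = 1/49

1/49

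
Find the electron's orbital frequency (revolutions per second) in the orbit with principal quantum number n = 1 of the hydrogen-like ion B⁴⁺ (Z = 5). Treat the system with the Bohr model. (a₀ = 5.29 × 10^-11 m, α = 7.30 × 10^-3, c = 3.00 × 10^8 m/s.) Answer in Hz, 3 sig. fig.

1.65 × 10^17 Hz

r = n²a₀/Z = 1.06 × 10^-11 m, v = Zαc/n = 1.09 × 10^7 m/s
f = v/(2πr) = 1.65 × 10^17 Hz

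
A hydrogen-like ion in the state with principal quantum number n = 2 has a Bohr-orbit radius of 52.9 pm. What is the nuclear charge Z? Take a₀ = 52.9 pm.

4

r_n = n²a₀/Z ⇒ Z = n²a₀/r = 2² × 52.9 / 52.9 ≈ 4.00
Z = 4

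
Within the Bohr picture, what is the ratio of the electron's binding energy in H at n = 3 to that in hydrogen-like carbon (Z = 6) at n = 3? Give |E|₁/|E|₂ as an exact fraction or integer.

|E| ∝ Z^2 · n^-2
|E|₁/|E|₂ = (1/6)^2 · (3/3)^-2 = 1/36

1/36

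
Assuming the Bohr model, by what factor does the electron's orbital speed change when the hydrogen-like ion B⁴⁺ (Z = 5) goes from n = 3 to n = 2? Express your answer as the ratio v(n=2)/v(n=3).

3/2

v ∝ Z^1 · n^-1; with Z fixed, v ∝ n^-1.
v(n=2)/v(n=3) = (2/3)^-1 = 3/2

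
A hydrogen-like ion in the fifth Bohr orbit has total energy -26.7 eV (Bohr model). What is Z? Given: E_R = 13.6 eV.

E_n = −E_R Z²/n² ⇒ Z² = −E_n n²/E_R = 26.7 × 5² / 13.6 ≈ 49.08
Z = 7

7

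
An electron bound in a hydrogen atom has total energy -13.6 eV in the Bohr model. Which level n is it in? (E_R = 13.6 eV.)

E_n = −E_R Z²/n² ⇒ n² = E_R Z²/(−E_n) = 13.6 × 1² / 13.6 ≈ 1.00
n = 1

1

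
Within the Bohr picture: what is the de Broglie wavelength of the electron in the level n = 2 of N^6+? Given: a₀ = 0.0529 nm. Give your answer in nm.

0.0950 nm

The Bohr quantisation condition is nλ = 2πr_n.
r_n = n²a₀/Z = 0.0302 nm
λ = 2πr_n/n = 2π·0.0302/2 = 0.0950 nm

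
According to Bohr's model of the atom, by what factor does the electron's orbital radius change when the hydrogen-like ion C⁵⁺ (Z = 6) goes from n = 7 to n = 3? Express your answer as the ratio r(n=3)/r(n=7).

r ∝ Z^-1 · n^2; with Z fixed, r ∝ n^2.
r(n=3)/r(n=7) = (3/7)^2 = 9/49

9/49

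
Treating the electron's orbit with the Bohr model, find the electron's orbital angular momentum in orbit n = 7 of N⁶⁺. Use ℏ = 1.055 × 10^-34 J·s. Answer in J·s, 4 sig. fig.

L_n = nℏ = 7 × 1.055 × 10^-34 = 7.385 × 10^-34 J·s

7.385 × 10^-34 J·s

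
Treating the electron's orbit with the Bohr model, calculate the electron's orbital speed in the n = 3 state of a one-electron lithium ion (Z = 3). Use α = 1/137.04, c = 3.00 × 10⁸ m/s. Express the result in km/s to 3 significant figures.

2190 km/s

v_n = Zαc/n = 3 × 0.00730 × 3.00 × 10⁸ / 3
    = 2190 km/s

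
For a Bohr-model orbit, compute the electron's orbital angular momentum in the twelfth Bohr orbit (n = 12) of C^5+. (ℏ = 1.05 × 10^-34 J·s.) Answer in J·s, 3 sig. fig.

1.26 × 10^-33 J·s

L_n = nℏ = 12 × 1.05 × 10^-34 = 1.26 × 10^-33 J·s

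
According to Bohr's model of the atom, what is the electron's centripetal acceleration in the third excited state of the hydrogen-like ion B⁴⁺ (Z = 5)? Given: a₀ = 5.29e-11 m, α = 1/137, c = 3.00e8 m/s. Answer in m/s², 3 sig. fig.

r = n²a₀/Z = 1.69e-10 m, v = Zαc/n = 2.74e6 m/s
a = v²/r = (2.74e6)² / 1.69e-10 = 4.43e22 m/s²

4.43e22 m/s²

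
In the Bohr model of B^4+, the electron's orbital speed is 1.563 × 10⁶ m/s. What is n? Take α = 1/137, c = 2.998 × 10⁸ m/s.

v_n = Zαc/n ⇒ n = Zαc/v = 5 × 0.007299 × 2.998 × 10⁸ / 1.563 × 10⁶ ≈ 7.00
n = 7

7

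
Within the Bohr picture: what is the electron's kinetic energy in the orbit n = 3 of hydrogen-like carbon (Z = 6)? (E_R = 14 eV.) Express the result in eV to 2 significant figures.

For a Coulomb orbit the virial theorem gives K = −E_n.
E_n = −E_R·Z²/n², so K = E_R·Z²/n² = 14 × 6²/3² = 56 eV

56 eV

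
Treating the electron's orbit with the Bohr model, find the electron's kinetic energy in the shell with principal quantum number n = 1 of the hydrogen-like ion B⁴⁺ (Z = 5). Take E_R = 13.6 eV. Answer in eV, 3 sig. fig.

For a Coulomb orbit the virial theorem gives K = −E_n.
E_n = −E_R·Z²/n², so K = E_R·Z²/n² = 13.6 × 5²/1² = 340 eV

340 eV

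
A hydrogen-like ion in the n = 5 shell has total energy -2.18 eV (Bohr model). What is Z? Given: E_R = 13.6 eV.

E_n = −E_R Z²/n² ⇒ Z² = −E_n n²/E_R = 2.18 × 5² / 13.6 ≈ 4.01
Z = 2

2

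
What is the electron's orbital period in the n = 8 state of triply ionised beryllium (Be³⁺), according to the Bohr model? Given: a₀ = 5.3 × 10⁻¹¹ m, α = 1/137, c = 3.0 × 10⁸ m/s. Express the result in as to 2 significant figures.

r = n²a₀/Z = 8²·5.3 × 10⁻¹¹/4 = 8.5 × 10⁻¹⁰ m
v = Zαc/n = 4·0.0073·3.0 × 10⁸/8 = 1.1 × 10⁶ m/s
T = 2πr/v = 4.9 × 10⁻¹⁵ s = 4900 as

4900 as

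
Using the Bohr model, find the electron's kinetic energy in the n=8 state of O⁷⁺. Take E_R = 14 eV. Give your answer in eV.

14 eV

For a Coulomb orbit the virial theorem gives K = −E_n.
E_n = −E_R·Z²/n², so K = E_R·Z²/n² = 14 × 8²/8² = 14 eV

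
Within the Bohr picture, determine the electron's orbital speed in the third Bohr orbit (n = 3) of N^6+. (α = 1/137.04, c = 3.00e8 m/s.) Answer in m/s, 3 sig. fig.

v_n = Zαc/n = 7 × 0.00730 × 3.00e8 / 3
    = 5.11e6 m/s

5.11e6 m/s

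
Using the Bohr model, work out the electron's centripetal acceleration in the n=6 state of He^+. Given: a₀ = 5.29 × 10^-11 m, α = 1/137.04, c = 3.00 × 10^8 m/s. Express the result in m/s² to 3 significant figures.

5.59 × 10^20 m/s²

r = n²a₀/Z = 9.52 × 10^-10 m, v = Zαc/n = 7.30 × 10^5 m/s
a = v²/r = (7.30 × 10^5)² / 9.52 × 10^-10 = 5.59 × 10^20 m/s²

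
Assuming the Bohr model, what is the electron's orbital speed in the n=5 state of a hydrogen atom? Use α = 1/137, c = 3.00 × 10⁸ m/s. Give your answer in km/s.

v_n = Zαc/n = 1 × 0.00730 × 3.00 × 10⁸ / 5
    = 438 km/s

438 km/s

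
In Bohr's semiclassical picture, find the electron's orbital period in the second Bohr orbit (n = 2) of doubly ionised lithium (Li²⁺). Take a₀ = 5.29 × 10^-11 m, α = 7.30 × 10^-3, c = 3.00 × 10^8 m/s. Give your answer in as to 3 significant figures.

r = n²a₀/Z = 2²·5.29 × 10^-11/3 = 7.05 × 10^-11 m
v = Zαc/n = 3·0.00730·3.00 × 10^8/2 = 3.29 × 10^6 m/s
T = 2πr/v = 1.35 × 10^-16 s = 135 as

135 as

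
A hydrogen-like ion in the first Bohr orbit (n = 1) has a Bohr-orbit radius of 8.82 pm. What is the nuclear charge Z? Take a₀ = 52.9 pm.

6

r_n = n²a₀/Z ⇒ Z = n²a₀/r = 1² × 52.9 / 8.82 ≈ 6.00
Z = 6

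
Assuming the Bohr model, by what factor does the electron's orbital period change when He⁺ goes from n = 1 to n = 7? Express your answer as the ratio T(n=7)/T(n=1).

343

T ∝ Z^-2 · n^3; with Z fixed, T ∝ n^3.
T(n=7)/T(n=1) = (7/1)^3 = 343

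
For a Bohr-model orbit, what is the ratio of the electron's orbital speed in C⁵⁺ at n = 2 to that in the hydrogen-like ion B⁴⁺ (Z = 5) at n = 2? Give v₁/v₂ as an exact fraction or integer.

6/5

v ∝ Z^1 · n^-1
v₁/v₂ = (6/5)^1 · (2/2)^-1 = 6/5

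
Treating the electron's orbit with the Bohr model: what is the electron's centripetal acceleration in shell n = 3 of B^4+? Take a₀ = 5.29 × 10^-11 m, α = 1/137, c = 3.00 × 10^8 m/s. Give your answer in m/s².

1.40 × 10^23 m/s²

r = n²a₀/Z = 9.52 × 10^-11 m, v = Zαc/n = 3.65 × 10^6 m/s
a = v²/r = (3.65 × 10^6)² / 9.52 × 10^-11 = 1.40 × 10^23 m/s²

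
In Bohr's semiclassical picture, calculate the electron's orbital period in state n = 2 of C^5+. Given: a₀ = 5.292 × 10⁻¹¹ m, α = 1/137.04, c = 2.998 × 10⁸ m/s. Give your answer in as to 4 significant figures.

r = n²a₀/Z = 2²·5.292 × 10⁻¹¹/6 = 3.528 × 10⁻¹¹ m
v = Zαc/n = 6·0.007297·2.998 × 10⁸/2 = 6.563 × 10⁶ m/s
T = 2πr/v = 3.378 × 10⁻¹⁷ s = 33.78 as

33.78 as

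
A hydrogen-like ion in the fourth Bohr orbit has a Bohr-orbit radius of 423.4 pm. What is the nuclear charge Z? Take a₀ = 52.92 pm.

r_n = n²a₀/Z ⇒ Z = n²a₀/r = 4² × 52.92 / 423.4 ≈ 2.00
Z = 2

2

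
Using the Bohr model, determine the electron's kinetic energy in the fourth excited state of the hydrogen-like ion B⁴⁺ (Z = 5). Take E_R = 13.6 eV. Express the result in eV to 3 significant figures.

13.6 eV

For a Coulomb orbit the virial theorem gives K = −E_n.
E_n = −E_R·Z²/n², so K = E_R·Z²/n² = 13.6 × 5²/5² = 13.6 eV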